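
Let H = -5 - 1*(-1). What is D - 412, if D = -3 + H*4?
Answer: -431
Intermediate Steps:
H = -4 (H = -5 + 1 = -4)
D = -19 (D = -3 - 4*4 = -3 - 16 = -19)
D - 412 = -19 - 412 = -431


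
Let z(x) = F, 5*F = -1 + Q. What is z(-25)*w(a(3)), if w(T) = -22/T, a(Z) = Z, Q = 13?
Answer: -88/5 ≈ -17.600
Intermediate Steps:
F = 12/5 (F = (-1 + 13)/5 = (⅕)*12 = 12/5 ≈ 2.4000)
z(x) = 12/5
z(-25)*w(a(3)) = 12*(-22/3)/5 = 12*(-22*⅓)/5 = (12/5)*(-22/3) = -88/5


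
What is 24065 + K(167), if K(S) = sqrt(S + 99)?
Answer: 24065 + sqrt(266) ≈ 24081.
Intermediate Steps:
K(S) = sqrt(99 + S)
24065 + K(167) = 24065 + sqrt(99 + 167) = 24065 + sqrt(266)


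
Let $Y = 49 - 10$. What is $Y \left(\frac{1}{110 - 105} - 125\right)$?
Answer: $- \frac{24336}{5} \approx -4867.2$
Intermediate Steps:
$Y = 39$ ($Y = 49 - 10 = 39$)
$Y \left(\frac{1}{110 - 105} - 125\right) = 39 \left(\frac{1}{110 - 105} - 125\right) = 39 \left(\frac{1}{5} - 125\right) = 39 \left(- \frac{624}{5}\right) = - \frac{24336}{5}$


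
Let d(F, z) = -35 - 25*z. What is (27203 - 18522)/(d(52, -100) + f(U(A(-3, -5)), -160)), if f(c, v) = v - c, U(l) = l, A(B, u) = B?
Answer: 8681/2308 ≈ 3.7613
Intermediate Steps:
d(F, z) = -35 - 25*z
(27203 - 18522)/(d(52, -100) + f(U(A(-3, -5)), -160)) = (27203 - 18522)/((-35 - 25*(-100)) + (-160 - 1*(-3))) = 8681/((-35 + 2500) + (-160 + 3)) = 8681/(2465 - 157) = 8681/2308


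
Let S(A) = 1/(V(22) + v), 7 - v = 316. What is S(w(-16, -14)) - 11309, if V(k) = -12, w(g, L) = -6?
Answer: -3630190/321 ≈ -11309.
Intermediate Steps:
v = -309 (v = 7 - 1*316 = 7 - 316 = -309)
S(A) = -1/321 (S(A) = 1/(-12 - 309) = 1/(-321) = -1/321)
S(w(-16, -14)) - 11309 = -1/321 - 11309 = -3630190/321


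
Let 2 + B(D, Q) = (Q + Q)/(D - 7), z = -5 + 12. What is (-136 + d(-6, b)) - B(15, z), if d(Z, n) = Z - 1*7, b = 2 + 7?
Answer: -595/4 ≈ -148.75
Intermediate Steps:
b = 9
d(Z, n) = -7 + Z (d(Z, n) = Z - 7 = -7 + Z)
z = 7
B(D, Q) = -2 + 2*Q/(-7 + D) (B(D, Q) = -2 + (Q + Q)/(D - 7) = -2 + (2*Q)/(-7 + D) = -2 + 2*Q/(-7 + D))
(-136 + d(-6, b)) - B(15, z) = (-136 + (-7 - 6)) - 2*(7 + 7 - 1*15)/(-7 + 15) = (-136 - 13) - 2*(7 + 7 - 15)/8 = -149 - 2*(-1)/8 = -149 - 1*(-1/4) = -149 + 1/4 = -595/4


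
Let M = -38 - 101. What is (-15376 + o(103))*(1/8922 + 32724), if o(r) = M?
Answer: -4529814152435/8922 ≈ -5.0771e+8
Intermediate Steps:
M = -139
o(r) = -139
(-15376 + o(103))*(1/8922 + 32724) = (-15376 - 139)*(1/8922 + 32724) = -15515*(1/8922 + 32724) = -15515*291963529/8922 = -4529814152435/8922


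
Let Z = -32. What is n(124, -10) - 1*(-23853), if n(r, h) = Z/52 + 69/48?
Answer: 4961595/208 ≈ 23854.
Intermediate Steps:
n(r, h) = 171/208 (n(r, h) = -32/52 + 69/48 = -32*1/52 + 69*(1/48) = -8/13 + 23/16 = 171/208)
n(124, -10) - 1*(-23853) = 171/208 - 1*(-23853) = 171/208 + 23853 = 4961595/208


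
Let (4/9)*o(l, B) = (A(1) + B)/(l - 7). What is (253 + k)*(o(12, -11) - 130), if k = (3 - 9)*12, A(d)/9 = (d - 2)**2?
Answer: -236929/10 ≈ -23693.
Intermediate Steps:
A(d) = 9*(-2 + d)**2 (A(d) = 9*(d - 2)**2 = 9*(-2 + d)**2)
k = -72 (k = -6*12 = -72)
o(l, B) = 9*(9 + B)/(4*(-7 + l)) (o(l, B) = 9*((9*(-2 + 1)**2 + B)/(l - 7))/4 = 9*((9*(-1)**2 + B)/(-7 + l))/4 = 9*((9*1 + B)/(-7 + l))/4 = 9*((9 + B)/(-7 + l))/4 = 9*(9 + B)/(4*(-7 + l)))
(253 + k)*(o(12, -11) - 130) = (253 - 72)*(9*(9 - 11)/(4*(-7 + 12)) - 130) = 181*((9/4)*(-2)/5 - 130) = 181*((9/4)*(1/5)*(-2) - 130) = 181*(-9/10 - 130) = 181*(-1309/10) = -236929/10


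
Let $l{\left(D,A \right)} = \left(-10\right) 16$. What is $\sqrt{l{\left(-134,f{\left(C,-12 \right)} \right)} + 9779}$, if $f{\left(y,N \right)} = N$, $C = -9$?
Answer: $\sqrt{9619} \approx 98.077$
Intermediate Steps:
$l{\left(D,A \right)} = -160$
$\sqrt{l{\left(-134,f{\left(C,-12 \right)} \right)} + 9779} = \sqrt{-160 + 9779} = \sqrt{9619}$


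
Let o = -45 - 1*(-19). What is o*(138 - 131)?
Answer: -182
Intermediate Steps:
o = -26 (o = -45 + 19 = -26)
o*(138 - 131) = -26*(138 - 131) = -26*7 = -182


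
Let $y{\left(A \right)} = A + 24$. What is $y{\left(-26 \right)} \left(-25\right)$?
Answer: $50$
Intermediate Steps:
$y{\left(A \right)} = 24 + A$
$y{\left(-26 \right)} \left(-25\right) = \left(24 - 26\right) \left(-25\right) = \left(-2\right) \left(-25\right) = 50$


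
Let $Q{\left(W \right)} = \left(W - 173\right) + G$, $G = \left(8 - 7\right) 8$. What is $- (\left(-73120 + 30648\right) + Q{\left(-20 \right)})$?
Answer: $42657$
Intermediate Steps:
$G = 8$ ($G = 1 \cdot 8 = 8$)
$Q{\left(W \right)} = -165 + W$ ($Q{\left(W \right)} = \left(W - 173\right) + 8 = \left(-173 + W\right) + 8 = -165 + W$)
$- (\left(-73120 + 30648\right) + Q{\left(-20 \right)}) = - (\left(-73120 + 30648\right) - 185) = - (-42472 - 185) = \left(-1\right) \left(-42657\right) = 42657$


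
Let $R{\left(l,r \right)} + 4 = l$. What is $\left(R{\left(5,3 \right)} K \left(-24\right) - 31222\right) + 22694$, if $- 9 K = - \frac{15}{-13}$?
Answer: $- \frac{110824}{13} \approx -8524.9$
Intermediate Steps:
$R{\left(l,r \right)} = -4 + l$
$K = - \frac{5}{39}$ ($K = - \frac{\left(-15\right) \frac{1}{-13}}{9} = - \frac{\left(-15\right) \left(- \frac{1}{13}\right)}{9} = \left(- \frac{1}{9}\right) \frac{15}{13} = - \frac{5}{39} \approx -0.12821$)
$\left(R{\left(5,3 \right)} K \left(-24\right) - 31222\right) + 22694 = \left(\left(-4 + 5\right) \left(- \frac{5}{39}\right) \left(-24\right) - 31222\right) + 22694 = \left(1 \left(- \frac{5}{39}\right) \left(-24\right) - 31222\right) + 22694 = \left(\left(- \frac{5}{39}\right) \left(-24\right) - 31222\right) + 22694 = \left(\frac{40}{13} - 31222\right) + 22694 = - \frac{405846}{13} + 22694 = - \frac{110824}{13}$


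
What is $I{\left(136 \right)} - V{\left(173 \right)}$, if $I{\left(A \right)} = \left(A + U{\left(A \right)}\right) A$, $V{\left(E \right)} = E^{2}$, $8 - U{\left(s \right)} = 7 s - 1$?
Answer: $-139681$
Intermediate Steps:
$U{\left(s \right)} = 9 - 7 s$ ($U{\left(s \right)} = 8 - \left(7 s - 1\right) = 8 - \left(-1 + 7 s\right) = 9 - 7 s$)
$I{\left(A \right)} = A \left(9 - 6 A\right)$ ($I{\left(A \right)} = \left(A - \left(-9 + 7 A\right)\right) A = \left(9 - 6 A\right) A = A \left(9 - 6 A\right)$)
$I{\left(136 \right)} - V{\left(173 \right)} = 3 \cdot 136 \left(3 - 272\right) - 173^{2} = 3 \cdot 136 \left(3 - 272\right) - 29929 = 3 \cdot 136 \left(-269\right) - 29929 = -109752 - 29929 = -139681$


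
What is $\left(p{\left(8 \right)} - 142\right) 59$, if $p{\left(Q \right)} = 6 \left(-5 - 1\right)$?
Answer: $-10502$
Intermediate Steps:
$p{\left(Q \right)} = -36$ ($p{\left(Q \right)} = 6 \left(-6\right) = -36$)
$\left(p{\left(8 \right)} - 142\right) 59 = \left(-36 - 142\right) 59 = \left(-178\right) 59 = -10502$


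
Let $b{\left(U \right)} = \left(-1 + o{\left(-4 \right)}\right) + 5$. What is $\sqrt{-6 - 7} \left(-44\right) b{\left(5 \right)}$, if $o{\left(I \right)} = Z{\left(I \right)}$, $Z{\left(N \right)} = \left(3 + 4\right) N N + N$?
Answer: $- 4928 i \sqrt{13} \approx - 17768.0 i$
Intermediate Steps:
$Z{\left(N \right)} = N + 7 N^{2}$ ($Z{\left(N \right)} = 7 N N + N = 7 N^{2} + N = N + 7 N^{2}$)
$o{\left(I \right)} = I \left(1 + 7 I\right)$
$b{\left(U \right)} = 112$ ($b{\left(U \right)} = \left(-1 - 4 \left(1 + 7 \left(-4\right)\right)\right) + 5 = \left(-1 - 4 \left(1 - 28\right)\right) + 5 = \left(-1 - -108\right) + 5 = \left(-1 + 108\right) + 5 = 107 + 5 = 112$)
$\sqrt{-6 - 7} \left(-44\right) b{\left(5 \right)} = \sqrt{-6 - 7} \left(-44\right) 112 = \sqrt{-13} \left(-44\right) 112 = i \sqrt{13} \left(-44\right) 112 = - 44 i \sqrt{13} \cdot 112 = - 4928 i \sqrt{13}$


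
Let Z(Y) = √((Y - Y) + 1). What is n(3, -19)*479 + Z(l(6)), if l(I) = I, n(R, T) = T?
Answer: -9100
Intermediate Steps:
Z(Y) = 1 (Z(Y) = √(0 + 1) = √1 = 1)
n(3, -19)*479 + Z(l(6)) = -19*479 + 1 = -9101 + 1 = -9100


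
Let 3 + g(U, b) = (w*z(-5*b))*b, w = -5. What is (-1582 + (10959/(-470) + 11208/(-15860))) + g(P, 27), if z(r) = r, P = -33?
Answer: 1238588105/74542 ≈ 16616.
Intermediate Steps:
g(U, b) = -3 + 25*b² (g(U, b) = -3 + (-(-25)*b)*b = -3 + (25*b)*b = -3 + 25*b²)
(-1582 + (10959/(-470) + 11208/(-15860))) + g(P, 27) = (-1582 + (10959/(-470) + 11208/(-15860))) + (-3 + 25*27²) = (-1582 + (10959*(-1/470) + 11208*(-1/15860))) + (-3 + 25*729) = (-1582 + (-10959/470 - 2802/3965)) + (-3 + 18225) = (-1582 - 1790775/74542) + 18222 = -119716219/74542 + 18222 = 1238588105/74542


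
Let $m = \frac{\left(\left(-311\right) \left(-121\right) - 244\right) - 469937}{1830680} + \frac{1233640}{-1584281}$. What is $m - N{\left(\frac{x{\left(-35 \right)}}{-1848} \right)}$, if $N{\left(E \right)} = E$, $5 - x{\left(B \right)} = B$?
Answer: $- \frac{66548871211885}{66997196598948} \approx -0.99331$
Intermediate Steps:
$x{\left(B \right)} = 5 - B$
$m = - \frac{294368082175}{290031154108}$ ($m = \left(\left(37631 - 244\right) - 469937\right) \frac{1}{1830680} + 1233640 \left(- \frac{1}{1584281}\right) = \left(37387 - 469937\right) \frac{1}{1830680} - \frac{1233640}{1584281} = \left(-432550\right) \frac{1}{1830680} - \frac{1233640}{1584281} = - \frac{43255}{183068} - \frac{1233640}{1584281} = - \frac{294368082175}{290031154108} \approx -1.015$)
$m - N{\left(\frac{x{\left(-35 \right)}}{-1848} \right)} = - \frac{294368082175}{290031154108} - \frac{5 - -35}{-1848} = - \frac{294368082175}{290031154108} - \left(5 + 35\right) \left(- \frac{1}{1848}\right) = - \frac{294368082175}{290031154108} - 40 \left(- \frac{1}{1848}\right) = - \frac{294368082175}{290031154108} - - \frac{5}{231} = - \frac{294368082175}{290031154108} + \frac{5}{231} = - \frac{66548871211885}{66997196598948}$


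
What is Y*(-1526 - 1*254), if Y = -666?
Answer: 1185480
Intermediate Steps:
Y*(-1526 - 1*254) = -666*(-1526 - 1*254) = -666*(-1526 - 254) = -666*(-1780) = 1185480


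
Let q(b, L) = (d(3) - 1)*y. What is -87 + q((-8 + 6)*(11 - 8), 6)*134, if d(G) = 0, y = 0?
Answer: -87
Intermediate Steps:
q(b, L) = 0 (q(b, L) = (0 - 1)*0 = -1*0 = 0)
-87 + q((-8 + 6)*(11 - 8), 6)*134 = -87 + 0*134 = -87 + 0 = -87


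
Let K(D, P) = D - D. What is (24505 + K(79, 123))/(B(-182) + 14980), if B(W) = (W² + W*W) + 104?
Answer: 24505/81332 ≈ 0.30130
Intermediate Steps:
B(W) = 104 + 2*W² (B(W) = (W² + W²) + 104 = 2*W² + 104 = 104 + 2*W²)
K(D, P) = 0
(24505 + K(79, 123))/(B(-182) + 14980) = (24505 + 0)/((104 + 2*(-182)²) + 14980) = 24505/((104 + 2*33124) + 14980) = 24505/((104 + 66248) + 14980) = 24505/(66352 + 14980) = 24505/81332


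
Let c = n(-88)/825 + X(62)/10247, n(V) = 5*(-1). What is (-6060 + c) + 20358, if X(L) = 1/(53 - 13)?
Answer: 193395237977/13526040 ≈ 14298.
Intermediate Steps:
n(V) = -5
X(L) = 1/40
c = -81943/13526040 (c = -5/825 + (1/40)/10247 = -5*1/825 + (1/40)*(1/10247) = -1/165 + 1/409880 = -81943/13526040 ≈ -0.0060582)
(-6060 + c) + 20358 = (-6060 - 81943/13526040) + 20358 = -81967884343/13526040 + 20358 = 193395237977/13526040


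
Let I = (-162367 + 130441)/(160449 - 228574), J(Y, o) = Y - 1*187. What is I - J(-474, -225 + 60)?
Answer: 45062551/68125 ≈ 661.47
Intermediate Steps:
J(Y, o) = -187 + Y (J(Y, o) = Y - 187 = -187 + Y)
I = 31926/68125 (I = -31926/(-68125) = -31926*(-1/68125) = 31926/68125 ≈ 0.46864)
I - J(-474, -225 + 60) = 31926/68125 - (-187 - 474) = 31926/68125 - 1*(-661) = 31926/68125 + 661 = 45062551/68125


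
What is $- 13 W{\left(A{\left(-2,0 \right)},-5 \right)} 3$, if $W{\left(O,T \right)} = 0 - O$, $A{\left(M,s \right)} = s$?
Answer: $0$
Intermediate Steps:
$W{\left(O,T \right)} = - O$
$- 13 W{\left(A{\left(-2,0 \right)},-5 \right)} 3 = - 13 \left(\left(-1\right) 0\right) 3 = \left(-13\right) 0 \cdot 3 = 0 \cdot 3 = 0$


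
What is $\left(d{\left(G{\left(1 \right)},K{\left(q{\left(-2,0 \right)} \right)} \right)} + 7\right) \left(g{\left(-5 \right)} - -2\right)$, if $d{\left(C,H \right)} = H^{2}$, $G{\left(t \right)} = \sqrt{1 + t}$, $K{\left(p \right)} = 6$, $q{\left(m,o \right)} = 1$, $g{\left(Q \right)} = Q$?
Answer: $-129$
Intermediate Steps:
$\left(d{\left(G{\left(1 \right)},K{\left(q{\left(-2,0 \right)} \right)} \right)} + 7\right) \left(g{\left(-5 \right)} - -2\right) = \left(6^{2} + 7\right) \left(-5 - -2\right) = \left(36 + 7\right) \left(-5 + 2\right) = 43 \left(-3\right) = -129$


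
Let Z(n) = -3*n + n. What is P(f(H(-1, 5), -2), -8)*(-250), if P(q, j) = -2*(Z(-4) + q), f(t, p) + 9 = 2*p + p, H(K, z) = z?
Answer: -3500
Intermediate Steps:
Z(n) = -2*n
f(t, p) = -9 + 3*p (f(t, p) = -9 + (2*p + p) = -9 + 3*p)
P(q, j) = -16 - 2*q (P(q, j) = -2*(-2*(-4) + q) = -2*(8 + q) = -16 - 2*q)
P(f(H(-1, 5), -2), -8)*(-250) = (-16 - 2*(-9 + 3*(-2)))*(-250) = (-16 - 2*(-9 - 6))*(-250) = (-16 - 2*(-15))*(-250) = (-16 + 30)*(-250) = 14*(-250) = -3500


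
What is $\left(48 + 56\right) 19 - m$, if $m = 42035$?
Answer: $-40059$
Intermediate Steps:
$\left(48 + 56\right) 19 - m = \left(48 + 56\right) 19 - 42035 = 104 \cdot 19 - 42035 = 1976 - 42035 = -40059$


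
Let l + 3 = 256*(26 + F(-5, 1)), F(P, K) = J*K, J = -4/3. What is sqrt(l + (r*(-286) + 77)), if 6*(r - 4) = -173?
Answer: 3*sqrt(1499) ≈ 116.15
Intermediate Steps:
J = -4/3 (J = -4*1/3 = -4/3 ≈ -1.3333)
F(P, K) = -4*K/3
r = -149/6 (r = 4 + (1/6)*(-173) = 4 - 173/6 = -149/6 ≈ -24.833)
l = 18935/3 (l = -3 + 256*(26 - 4/3*1) = -3 + 256*(26 - 4/3) = -3 + 256*(74/3) = -3 + 18944/3 = 18935/3 ≈ 6311.7)
sqrt(l + (r*(-286) + 77)) = sqrt(18935/3 + (-149/6*(-286) + 77)) = sqrt(18935/3 + (21307/3 + 77)) = sqrt(18935/3 + 21538/3) = sqrt(13491) = 3*sqrt(1499)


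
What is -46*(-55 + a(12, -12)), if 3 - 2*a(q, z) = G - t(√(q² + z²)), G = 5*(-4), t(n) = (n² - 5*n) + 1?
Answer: -4646 + 1380*√2 ≈ -2694.4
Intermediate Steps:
t(n) = 1 + n² - 5*n
G = -20
a(q, z) = 12 + q²/2 + z²/2 - 5*√(q² + z²)/2 (a(q, z) = 3/2 - (-20 - (1 + (√(q² + z²))² - 5*√(q² + z²)))/2 = 3/2 - (-20 - (1 + (q² + z²) - 5*√(q² + z²)))/2 = 3/2 - (-20 - (1 + q² + z² - 5*√(q² + z²)))/2 = 3/2 - (-20 + (-1 - q² - z² + 5*√(q² + z²)))/2 = 3/2 - (-21 - q² - z² + 5*√(q² + z²))/2 = 3/2 + (21/2 + q²/2 + z²/2 - 5*√(q² + z²)/2) = 12 + q²/2 + z²/2 - 5*√(q² + z²)/2)
-46*(-55 + a(12, -12)) = -46*(-55 + (12 + (½)*12² + (½)*(-12)² - 5*√(12² + (-12)²)/2)) = -46*(-55 + (12 + (½)*144 + (½)*144 - 5*√(144 + 144)/2)) = -46*(-55 + (12 + 72 + 72 - 30*√2)) = -46*(-55 + (156 - 30*√2)) = -46*(101 - 30*√2) = -4646 + 1380*√2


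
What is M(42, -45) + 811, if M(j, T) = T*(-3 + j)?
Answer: -944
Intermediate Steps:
M(42, -45) + 811 = -45*(-3 + 42) + 811 = -45*39 + 811 = -1755 + 811 = -944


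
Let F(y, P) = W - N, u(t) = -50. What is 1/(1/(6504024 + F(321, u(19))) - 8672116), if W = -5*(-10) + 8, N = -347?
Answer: -6504429/56407162801763 ≈ -1.1531e-7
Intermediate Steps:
W = 58 (W = 50 + 8 = 58)
F(y, P) = 405 (F(y, P) = 58 - 1*(-347) = 58 + 347 = 405)
1/(1/(6504024 + F(321, u(19))) - 8672116) = 1/(1/(6504024 + 405) - 8672116) = 1/(1/6504429 - 8672116) = 1/(-56407162801763/6504429) = -6504429/56407162801763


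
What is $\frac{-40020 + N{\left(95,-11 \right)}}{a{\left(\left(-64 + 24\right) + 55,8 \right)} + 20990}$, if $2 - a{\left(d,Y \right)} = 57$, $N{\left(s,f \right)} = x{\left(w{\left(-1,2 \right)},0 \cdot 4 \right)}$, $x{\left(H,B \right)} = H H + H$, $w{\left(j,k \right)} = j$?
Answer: $- \frac{8004}{4187} \approx -1.9116$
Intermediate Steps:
$x{\left(H,B \right)} = H + H^{2}$ ($x{\left(H,B \right)} = H^{2} + H = H + H^{2}$)
$N{\left(s,f \right)} = 0$ ($N{\left(s,f \right)} = - (1 - 1) = \left(-1\right) 0 = 0$)
$a{\left(d,Y \right)} = -55$ ($a{\left(d,Y \right)} = 2 - 57 = -55$)
$\frac{-40020 + N{\left(95,-11 \right)}}{a{\left(\left(-64 + 24\right) + 55,8 \right)} + 20990} = \frac{-40020 + 0}{-55 + 20990} = - \frac{40020}{20935} = \left(-40020\right) \frac{1}{20935} = - \frac{8004}{4187}$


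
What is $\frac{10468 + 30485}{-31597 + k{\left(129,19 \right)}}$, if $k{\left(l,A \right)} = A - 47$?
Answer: $- \frac{3723}{2875} \approx -1.295$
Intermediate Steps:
$k{\left(l,A \right)} = -47 + A$
$\frac{10468 + 30485}{-31597 + k{\left(129,19 \right)}} = \frac{10468 + 30485}{-31597 + \left(-47 + 19\right)} = \frac{40953}{-31597 - 28} = \frac{40953}{-31625} = 40953 \left(- \frac{1}{31625}\right) = - \frac{3723}{2875}$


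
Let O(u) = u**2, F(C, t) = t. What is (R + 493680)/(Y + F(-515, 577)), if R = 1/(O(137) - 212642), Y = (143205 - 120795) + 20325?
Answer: 95711222639/8397027376 ≈ 11.398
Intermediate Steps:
Y = 42735 (Y = 22410 + 20325 = 42735)
R = -1/193873 (R = 1/(137**2 - 212642) = 1/(18769 - 212642) = 1/(-193873) = -1/193873 ≈ -5.1580e-6)
(R + 493680)/(Y + F(-515, 577)) = (-1/193873 + 493680)/(42735 + 577) = (95711222639/193873)/43312 = (95711222639/193873)*(1/43312) = 95711222639/8397027376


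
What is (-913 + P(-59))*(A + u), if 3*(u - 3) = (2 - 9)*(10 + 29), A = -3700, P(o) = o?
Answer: 3681936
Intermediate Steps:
u = -88 (u = 3 + ((2 - 9)*(10 + 29))/3 = 3 + (-7*39)/3 = 3 + (⅓)*(-273) = 3 - 91 = -88)
(-913 + P(-59))*(A + u) = (-913 - 59)*(-3700 - 88) = -972*(-3788) = 3681936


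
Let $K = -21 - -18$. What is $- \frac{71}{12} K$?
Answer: $\frac{71}{4} \approx 17.75$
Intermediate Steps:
$K = -3$ ($K = -21 + 18 = -3$)
$- \frac{71}{12} K = - \frac{71}{12} \left(-3\right) = \left(-71\right) \frac{1}{12} \left(-3\right) = \left(- \frac{71}{12}\right) \left(-3\right) = \frac{71}{4}$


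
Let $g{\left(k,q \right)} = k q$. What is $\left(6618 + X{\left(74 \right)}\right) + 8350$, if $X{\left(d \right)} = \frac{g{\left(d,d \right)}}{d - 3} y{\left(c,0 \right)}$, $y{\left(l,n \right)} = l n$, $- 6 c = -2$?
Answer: $14968$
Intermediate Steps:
$c = \frac{1}{3}$ ($c = \left(- \frac{1}{6}\right) \left(-2\right) = \frac{1}{3} \approx 0.33333$)
$X{\left(d \right)} = 0$ ($X{\left(d \right)} = \frac{d d}{d - 3} \cdot \frac{1}{3} \cdot 0 = \frac{d^{2}}{-3 + d} 0 = 0$)
$\left(6618 + X{\left(74 \right)}\right) + 8350 = \left(6618 + 0\right) + 8350 = 6618 + 8350 = 14968$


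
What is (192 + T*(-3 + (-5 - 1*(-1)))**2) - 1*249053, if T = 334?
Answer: -232495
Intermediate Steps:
(192 + T*(-3 + (-5 - 1*(-1)))**2) - 1*249053 = (192 + 334*(-3 + (-5 - 1*(-1)))**2) - 1*249053 = (192 + 334*(-3 + (-5 + 1))**2) - 249053 = (192 + 334*(-3 - 4)**2) - 249053 = (192 + 334*(-7)**2) - 249053 = (192 + 334*49) - 249053 = (192 + 16366) - 249053 = 16558 - 249053 = -232495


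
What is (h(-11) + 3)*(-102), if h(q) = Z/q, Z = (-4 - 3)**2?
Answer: 1632/11 ≈ 148.36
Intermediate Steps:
Z = 49 (Z = (-7)**2 = 49)
h(q) = 49/q
(h(-11) + 3)*(-102) = (49/(-11) + 3)*(-102) = (49*(-1/11) + 3)*(-102) = (-49/11 + 3)*(-102) = -16/11*(-102) = 1632/11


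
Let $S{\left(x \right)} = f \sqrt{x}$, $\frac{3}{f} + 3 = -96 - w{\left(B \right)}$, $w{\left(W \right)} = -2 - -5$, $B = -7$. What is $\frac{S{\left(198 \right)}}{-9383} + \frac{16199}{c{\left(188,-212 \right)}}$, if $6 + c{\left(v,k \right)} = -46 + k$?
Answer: $- \frac{16199}{264} + \frac{3 \sqrt{22}}{319022} \approx -61.36$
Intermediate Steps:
$c{\left(v,k \right)} = -52 + k$ ($c{\left(v,k \right)} = -6 + \left(-46 + k\right) = -52 + k$)
$w{\left(W \right)} = 3$ ($w{\left(W \right)} = -2 + 5 = 3$)
$f = - \frac{1}{34}$ ($f = \frac{3}{-3 - 99} = \frac{3}{-102} = 3 \left(- \frac{1}{102}\right) = - \frac{1}{34} \approx -0.029412$)
$S{\left(x \right)} = - \frac{\sqrt{x}}{34}$
$\frac{S{\left(198 \right)}}{-9383} + \frac{16199}{c{\left(188,-212 \right)}} = \frac{\left(- \frac{1}{34}\right) \sqrt{198}}{-9383} + \frac{16199}{-52 - 212} = - \frac{3 \sqrt{22}}{34} \left(- \frac{1}{9383}\right) + \frac{16199}{-264} = - \frac{3 \sqrt{22}}{34} \left(- \frac{1}{9383}\right) + 16199 \left(- \frac{1}{264}\right) = \frac{3 \sqrt{22}}{319022} - \frac{16199}{264} = - \frac{16199}{264} + \frac{3 \sqrt{22}}{319022}$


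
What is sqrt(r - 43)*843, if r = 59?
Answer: 3372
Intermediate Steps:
sqrt(r - 43)*843 = sqrt(59 - 43)*843 = sqrt(16)*843 = 4*843 = 3372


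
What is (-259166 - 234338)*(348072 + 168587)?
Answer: -254973283136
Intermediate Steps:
(-259166 - 234338)*(348072 + 168587) = -493504*516659 = -254973283136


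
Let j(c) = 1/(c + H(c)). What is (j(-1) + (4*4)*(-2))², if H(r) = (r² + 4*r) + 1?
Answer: 9409/9 ≈ 1045.4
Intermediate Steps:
H(r) = 1 + r² + 4*r
j(c) = 1/(1 + c² + 5*c) (j(c) = 1/(c + (1 + c² + 4*c)) = 1/(1 + c² + 5*c))
(j(-1) + (4*4)*(-2))² = (1/(1 + (-1)² + 5*(-1)) + (4*4)*(-2))² = (1/(1 + 1 - 5) + 16*(-2))² = (1/(-3) - 32)² = (-⅓ - 32)² = (-97/3)² = 9409/9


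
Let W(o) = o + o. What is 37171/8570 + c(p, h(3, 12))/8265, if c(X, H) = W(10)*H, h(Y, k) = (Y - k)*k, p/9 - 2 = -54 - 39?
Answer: 19247141/4722070 ≈ 4.0760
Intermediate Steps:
W(o) = 2*o
p = -819 (p = 18 + 9*(-54 - 39) = 18 + 9*(-93) = 18 - 837 = -819)
h(Y, k) = k*(Y - k)
c(X, H) = 20*H (c(X, H) = (2*10)*H = 20*H)
37171/8570 + c(p, h(3, 12))/8265 = 37171/8570 + (20*(12*(3 - 1*12)))/8265 = 37171*(1/8570) + (20*(12*(3 - 12)))*(1/8265) = 37171/8570 + (20*(12*(-9)))*(1/8265) = 37171/8570 + (20*(-108))*(1/8265) = 37171/8570 - 2160*1/8265 = 37171/8570 - 144/551 = 19247141/4722070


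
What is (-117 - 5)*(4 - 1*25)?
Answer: 2562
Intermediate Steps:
(-117 - 5)*(4 - 1*25) = -122*(4 - 25) = -122*(-21) = 2562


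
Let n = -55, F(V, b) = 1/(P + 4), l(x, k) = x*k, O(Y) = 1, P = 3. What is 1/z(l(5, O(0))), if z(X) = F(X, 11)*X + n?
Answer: -7/380 ≈ -0.018421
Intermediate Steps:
l(x, k) = k*x
F(V, b) = ⅐ (F(V, b) = 1/(3 + 4) = 1/7 = ⅐)
z(X) = -55 + X/7 (z(X) = X/7 - 55 = -55 + X/7)
1/z(l(5, O(0))) = 1/(-55 + (1*5)/7) = 1/(-55 + (⅐)*5) = 1/(-55 + 5/7) = 1/(-380/7) = -7/380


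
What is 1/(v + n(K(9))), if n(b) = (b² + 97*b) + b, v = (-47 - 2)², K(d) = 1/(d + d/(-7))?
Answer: 2916/7038409 ≈ 0.00041430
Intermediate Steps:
K(d) = 7/(6*d) (K(d) = 1/(d + d*(-⅐)) = 1/(d - d/7) = 1/(6*d/7) = 7/(6*d))
v = 2401 (v = (-49)² = 2401)
n(b) = b² + 98*b
1/(v + n(K(9))) = 1/(2401 + ((7/6)/9)*(98 + (7/6)/9)) = 1/(2401 + ((7/6)*(⅑))*(98 + (7/6)*(⅑))) = 1/(2401 + 7*(98 + 7/54)/54) = 1/(2401 + (7/54)*(5299/54)) = 1/(2401 + 37093/2916) = 1/(7038409/2916) = 2916/7038409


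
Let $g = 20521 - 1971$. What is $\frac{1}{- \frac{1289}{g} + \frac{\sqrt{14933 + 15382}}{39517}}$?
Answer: $- \frac{868353001246850}{60097408740583} - \frac{316230197500 \sqrt{30315}}{60097408740583} \approx -15.365$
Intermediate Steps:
$g = 18550$
$\frac{1}{- \frac{1289}{g} + \frac{\sqrt{14933 + 15382}}{39517}} = \frac{1}{- \frac{1289}{18550} + \frac{\sqrt{14933 + 15382}}{39517}} = \frac{1}{\left(-1289\right) \frac{1}{18550} + \sqrt{30315} \cdot \frac{1}{39517}} = \frac{1}{- \frac{1289}{18550} + \frac{\sqrt{30315}}{39517}}$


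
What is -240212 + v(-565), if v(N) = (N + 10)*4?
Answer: -242432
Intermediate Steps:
v(N) = 40 + 4*N (v(N) = (10 + N)*4 = 40 + 4*N)
-240212 + v(-565) = -240212 + (40 + 4*(-565)) = -240212 + (40 - 2260) = -240212 - 2220 = -242432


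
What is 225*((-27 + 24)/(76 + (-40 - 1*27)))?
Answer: -75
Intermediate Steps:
225*((-27 + 24)/(76 + (-40 - 1*27))) = 225*(-3/(76 + (-40 - 27))) = 225*(-3/(76 - 67)) = 225*(-3/9) = 225*(-3*1/9) = 225*(-1/3) = -75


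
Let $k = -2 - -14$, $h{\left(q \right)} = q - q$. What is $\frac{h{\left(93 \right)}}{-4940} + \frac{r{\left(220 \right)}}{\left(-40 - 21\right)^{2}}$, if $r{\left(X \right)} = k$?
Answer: $\frac{12}{3721} \approx 0.0032249$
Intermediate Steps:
$h{\left(q \right)} = 0$
$k = 12$ ($k = -2 + 14 = 12$)
$r{\left(X \right)} = 12$
$\frac{h{\left(93 \right)}}{-4940} + \frac{r{\left(220 \right)}}{\left(-40 - 21\right)^{2}} = \frac{0}{-4940} + \frac{12}{\left(-40 - 21\right)^{2}} = 0 \left(- \frac{1}{4940}\right) + \frac{12}{\left(-61\right)^{2}} = 0 + \frac{12}{3721} = \frac{12}{3721}$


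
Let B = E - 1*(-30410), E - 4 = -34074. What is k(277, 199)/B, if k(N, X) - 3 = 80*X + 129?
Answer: -4013/915 ≈ -4.3858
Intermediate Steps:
E = -34070 (E = 4 - 34074 = -34070)
k(N, X) = 132 + 80*X (k(N, X) = 3 + (80*X + 129) = 3 + (129 + 80*X) = 132 + 80*X)
B = -3660 (B = -34070 - 1*(-30410) = -34070 + 30410 = -3660)
k(277, 199)/B = (132 + 80*199)/(-3660) = (132 + 15920)*(-1/3660) = 16052*(-1/3660) = -4013/915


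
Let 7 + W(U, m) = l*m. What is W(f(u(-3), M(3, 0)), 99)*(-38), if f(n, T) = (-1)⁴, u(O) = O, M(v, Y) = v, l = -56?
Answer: 210938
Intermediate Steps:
f(n, T) = 1
W(U, m) = -7 - 56*m
W(f(u(-3), M(3, 0)), 99)*(-38) = (-7 - 56*99)*(-38) = (-7 - 5544)*(-38) = -5551*(-38) = 210938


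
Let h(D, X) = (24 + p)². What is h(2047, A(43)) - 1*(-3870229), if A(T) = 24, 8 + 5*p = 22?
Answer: 96773681/25 ≈ 3.8709e+6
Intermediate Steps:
p = 14/5 (p = -8/5 + (⅕)*22 = -8/5 + 22/5 = 14/5 ≈ 2.8000)
h(D, X) = 17956/25 (h(D, X) = (24 + 14/5)² = (134/5)² = 17956/25)
h(2047, A(43)) - 1*(-3870229) = 17956/25 - 1*(-3870229) = 17956/25 + 3870229 = 96773681/25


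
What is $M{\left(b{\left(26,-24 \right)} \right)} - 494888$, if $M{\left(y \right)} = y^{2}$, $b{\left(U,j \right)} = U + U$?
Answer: $-492184$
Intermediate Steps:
$b{\left(U,j \right)} = 2 U$
$M{\left(b{\left(26,-24 \right)} \right)} - 494888 = \left(2 \cdot 26\right)^{2} - 494888 = 52^{2} - 494888 = 2704 - 494888 = -492184$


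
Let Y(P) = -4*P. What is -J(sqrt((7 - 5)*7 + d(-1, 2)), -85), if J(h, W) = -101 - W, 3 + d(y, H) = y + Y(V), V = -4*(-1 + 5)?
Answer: 16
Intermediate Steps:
V = -16 (V = -4*4 = -16)
d(y, H) = 61 + y (d(y, H) = -3 + (y - 4*(-16)) = -3 + (y + 64) = -3 + (64 + y) = 61 + y)
-J(sqrt((7 - 5)*7 + d(-1, 2)), -85) = -(-101 - 1*(-85)) = -(-101 + 85) = -1*(-16) = 16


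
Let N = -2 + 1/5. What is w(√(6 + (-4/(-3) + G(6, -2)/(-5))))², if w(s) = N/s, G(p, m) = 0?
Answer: 243/550 ≈ 0.44182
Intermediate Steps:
N = -9/5 (N = -2 + ⅕ = -9/5 ≈ -1.8000)
w(s) = -9/(5*s)
w(√(6 + (-4/(-3) + G(6, -2)/(-5))))² = (-9/(5*√(6 + (-4/(-3) + 0/(-5)))))² = (-9/(5*√(6 + (-4*(-⅓) + 0*(-⅕)))))² = (-9/(5*√(6 + (4/3 + 0))))² = (-9/(5*√(6 + 4/3)))² = (-9*√66/22/5)² = (-9*√66/110)² = 243/550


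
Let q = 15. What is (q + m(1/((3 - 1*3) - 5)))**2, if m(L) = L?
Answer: 5476/25 ≈ 219.04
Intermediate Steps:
(q + m(1/((3 - 1*3) - 5)))**2 = (15 + 1/((3 - 1*3) - 5))**2 = (15 + 1/((3 - 3) - 5))**2 = (15 + 1/(0 - 5))**2 = (15 + 1/(-5))**2 = (15 - 1/5)**2 = (74/5)**2 = 5476/25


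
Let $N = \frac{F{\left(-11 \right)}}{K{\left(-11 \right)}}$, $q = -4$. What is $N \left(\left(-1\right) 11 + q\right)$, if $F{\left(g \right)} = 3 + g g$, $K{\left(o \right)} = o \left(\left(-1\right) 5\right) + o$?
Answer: $- \frac{465}{11} \approx -42.273$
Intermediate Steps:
$K{\left(o \right)} = - 4 o$ ($K{\left(o \right)} = o \left(-5\right) + o = - 5 o + o = - 4 o$)
$F{\left(g \right)} = 3 + g^{2}$
$N = \frac{31}{11}$ ($N = \frac{3 + \left(-11\right)^{2}}{\left(-4\right) \left(-11\right)} = \frac{3 + 121}{44} = 124 \cdot \frac{1}{44} = \frac{31}{11} \approx 2.8182$)
$N \left(\left(-1\right) 11 + q\right) = \frac{31 \left(\left(-1\right) 11 - 4\right)}{11} = \frac{31 \left(-11 - 4\right)}{11} = \frac{31}{11} \left(-15\right) = - \frac{465}{11}$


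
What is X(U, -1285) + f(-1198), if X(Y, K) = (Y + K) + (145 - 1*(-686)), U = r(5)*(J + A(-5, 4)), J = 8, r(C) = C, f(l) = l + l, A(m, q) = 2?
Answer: -2800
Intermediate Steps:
f(l) = 2*l
U = 50 (U = 5*(8 + 2) = 5*10 = 50)
X(Y, K) = 831 + K + Y (X(Y, K) = (K + Y) + (145 + 686) = (K + Y) + 831 = 831 + K + Y)
X(U, -1285) + f(-1198) = (831 - 1285 + 50) + 2*(-1198) = -404 - 2396 = -2800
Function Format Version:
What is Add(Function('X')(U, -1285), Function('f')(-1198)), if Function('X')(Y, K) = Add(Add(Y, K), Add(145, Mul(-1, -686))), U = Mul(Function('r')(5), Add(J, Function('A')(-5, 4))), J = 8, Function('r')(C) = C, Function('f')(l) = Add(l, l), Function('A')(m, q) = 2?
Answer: -2800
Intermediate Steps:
Function('f')(l) = Mul(2, l)
U = 50 (U = Mul(5, Add(8, 2)) = Mul(5, 10) = 50)
Function('X')(Y, K) = Add(831, K, Y) (Function('X')(Y, K) = Add(Add(K, Y), Add(145, 686)) = Add(Add(K, Y), 831) = Add(831, K, Y))
Add(Function('X')(U, -1285), Function('f')(-1198)) = Add(Add(831, -1285, 50), Mul(2, -1198)) = Add(-404, -2396) = -2800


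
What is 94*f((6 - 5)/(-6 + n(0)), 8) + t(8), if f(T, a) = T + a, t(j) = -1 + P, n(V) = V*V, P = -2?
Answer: 2200/3 ≈ 733.33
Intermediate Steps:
n(V) = V²
t(j) = -3 (t(j) = -1 - 2 = -3)
94*f((6 - 5)/(-6 + n(0)), 8) + t(8) = 94*((6 - 5)/(-6 + 0²) + 8) - 3 = 94*(1/(-6 + 0) + 8) - 3 = 94*(1/(-6) + 8) - 3 = 94*(1*(-⅙) + 8) - 3 = 94*(-⅙ + 8) - 3 = 94*(47/6) - 3 = 2209/3 - 3 = 2200/3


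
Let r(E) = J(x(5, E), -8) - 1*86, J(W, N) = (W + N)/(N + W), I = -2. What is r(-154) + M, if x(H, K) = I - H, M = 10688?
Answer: 10603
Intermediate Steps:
x(H, K) = -2 - H
J(W, N) = 1 (J(W, N) = (N + W)/(N + W) = 1)
r(E) = -85 (r(E) = 1 - 1*86 = 1 - 86 = -85)
r(-154) + M = -85 + 10688 = 10603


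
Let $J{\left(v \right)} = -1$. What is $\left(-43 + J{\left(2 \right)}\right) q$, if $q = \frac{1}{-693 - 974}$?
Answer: $\frac{44}{1667} \approx 0.026395$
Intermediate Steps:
$q = - \frac{1}{1667}$ ($q = \frac{1}{-1667} = - \frac{1}{1667} \approx -0.00059988$)
$\left(-43 + J{\left(2 \right)}\right) q = \left(-43 - 1\right) \left(- \frac{1}{1667}\right) = \left(-44\right) \left(- \frac{1}{1667}\right) = \frac{44}{1667}$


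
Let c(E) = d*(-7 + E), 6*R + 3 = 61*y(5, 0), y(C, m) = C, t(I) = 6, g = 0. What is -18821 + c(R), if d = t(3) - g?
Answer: -18561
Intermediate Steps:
d = 6 (d = 6 - 1*0 = 6 + 0 = 6)
R = 151/3 (R = -1/2 + (61*5)/6 = -1/2 + (1/6)*305 = -1/2 + 305/6 = 151/3 ≈ 50.333)
c(E) = -42 + 6*E (c(E) = 6*(-7 + E) = -42 + 6*E)
-18821 + c(R) = -18821 + (-42 + 6*(151/3)) = -18821 + (-42 + 302) = -18821 + 260 = -18561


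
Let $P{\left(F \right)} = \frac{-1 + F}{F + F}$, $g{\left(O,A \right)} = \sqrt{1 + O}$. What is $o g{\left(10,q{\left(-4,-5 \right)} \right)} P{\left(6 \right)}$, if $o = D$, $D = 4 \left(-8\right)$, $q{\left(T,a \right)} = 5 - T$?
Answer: $- \frac{40 \sqrt{11}}{3} \approx -44.222$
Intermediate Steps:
$D = -32$
$P{\left(F \right)} = \frac{-1 + F}{2 F}$
$o = -32$
$o g{\left(10,q{\left(-4,-5 \right)} \right)} P{\left(6 \right)} = - 32 \sqrt{1 + 10} \frac{-1 + 6}{2 \cdot 6} = - 32 \sqrt{11} \cdot \frac{1}{2} \cdot \frac{1}{6} \cdot 5 = - 32 \sqrt{11} \cdot \frac{5}{12} = - \frac{40 \sqrt{11}}{3}$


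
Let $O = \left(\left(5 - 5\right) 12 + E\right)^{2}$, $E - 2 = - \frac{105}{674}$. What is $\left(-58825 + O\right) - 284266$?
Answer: $- \frac{155856462067}{454276} \approx -3.4309 \cdot 10^{5}$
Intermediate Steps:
$E = \frac{1243}{674}$ ($E = 2 - \frac{105}{674} = \frac{1243}{674} \approx 1.8442$)
$O = \frac{1545049}{454276}$ ($O = \left(\left(5 - 5\right) 12 + \frac{1243}{674}\right)^{2} = \left(0 \cdot 12 + \frac{1243}{674}\right)^{2} = \left(0 + \frac{1243}{674}\right)^{2} = \left(\frac{1243}{674}\right)^{2} = \frac{1545049}{454276} \approx 3.4011$)
$\left(-58825 + O\right) - 284266 = \left(-58825 + \frac{1545049}{454276}\right) - 284266 = - \frac{26721240651}{454276} - 284266 = - \frac{155856462067}{454276}$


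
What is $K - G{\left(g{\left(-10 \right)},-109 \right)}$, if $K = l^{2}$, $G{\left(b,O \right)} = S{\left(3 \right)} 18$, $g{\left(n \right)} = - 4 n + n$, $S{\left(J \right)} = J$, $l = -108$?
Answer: $11610$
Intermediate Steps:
$g{\left(n \right)} = - 3 n$
$G{\left(b,O \right)} = 54$ ($G{\left(b,O \right)} = 3 \cdot 18 = 54$)
$K = 11664$ ($K = \left(-108\right)^{2} = 11664$)
$K - G{\left(g{\left(-10 \right)},-109 \right)} = 11664 - 54 = 11610$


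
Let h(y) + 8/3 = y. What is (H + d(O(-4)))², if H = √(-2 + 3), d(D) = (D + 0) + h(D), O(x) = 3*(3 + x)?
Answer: 529/9 ≈ 58.778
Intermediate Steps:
h(y) = -8/3 + y
O(x) = 9 + 3*x
d(D) = -8/3 + 2*D (d(D) = (D + 0) + (-8/3 + D) = D + (-8/3 + D) = -8/3 + 2*D)
H = 1 (H = √1 = 1)
(H + d(O(-4)))² = (1 + (-8/3 + 2*(9 + 3*(-4))))² = (1 + (-8/3 + 2*(9 - 12)))² = (1 + (-8/3 + 2*(-3)))² = (1 + (-8/3 - 6))² = (1 - 26/3)² = (-23/3)² = 529/9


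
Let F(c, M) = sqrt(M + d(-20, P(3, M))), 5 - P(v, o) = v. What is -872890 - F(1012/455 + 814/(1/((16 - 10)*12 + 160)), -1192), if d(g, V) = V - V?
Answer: -872890 - 2*I*sqrt(298) ≈ -8.7289e+5 - 34.525*I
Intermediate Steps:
P(v, o) = 5 - v
d(g, V) = 0
F(c, M) = sqrt(M) (F(c, M) = sqrt(M + 0) = sqrt(M))
-872890 - F(1012/455 + 814/(1/((16 - 10)*12 + 160)), -1192) = -872890 - sqrt(-1192) = -872890 - 2*I*sqrt(298)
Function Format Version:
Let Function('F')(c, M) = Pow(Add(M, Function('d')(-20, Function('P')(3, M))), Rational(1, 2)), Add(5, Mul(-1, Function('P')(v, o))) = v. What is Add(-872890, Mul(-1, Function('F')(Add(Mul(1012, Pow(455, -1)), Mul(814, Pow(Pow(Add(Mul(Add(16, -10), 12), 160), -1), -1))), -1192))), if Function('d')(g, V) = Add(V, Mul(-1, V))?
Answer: Add(-872890, Mul(-2, I, Pow(298, Rational(1, 2)))) ≈ Add(-8.7289e+5, Mul(-34.525, I))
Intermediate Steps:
Function('P')(v, o) = Add(5, Mul(-1, v))
Function('d')(g, V) = 0
Function('F')(c, M) = Pow(M, Rational(1, 2)) (Function('F')(c, M) = Pow(Add(M, 0), Rational(1, 2)) = Pow(M, Rational(1, 2)))
Add(-872890, Mul(-1, Function('F')(Add(Mul(1012, Pow(455, -1)), Mul(814, Pow(Pow(Add(Mul(Add(16, -10), 12), 160), -1), -1))), -1192))) = Add(-872890, Mul(-1, Pow(-1192, Rational(1, 2)))) = Add(-872890, Mul(-1, Mul(2, I, Pow(298, Rational(1, 2))))) = Add(-872890, Mul(-2, I, Pow(298, Rational(1, 2))))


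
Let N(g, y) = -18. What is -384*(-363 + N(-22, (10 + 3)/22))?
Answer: 146304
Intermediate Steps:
-384*(-363 + N(-22, (10 + 3)/22)) = -384*(-363 - 18) = -384*(-381) = 146304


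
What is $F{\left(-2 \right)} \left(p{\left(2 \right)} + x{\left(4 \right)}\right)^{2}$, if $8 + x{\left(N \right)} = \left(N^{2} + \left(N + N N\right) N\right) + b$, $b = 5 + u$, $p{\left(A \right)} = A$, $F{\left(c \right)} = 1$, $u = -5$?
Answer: $8100$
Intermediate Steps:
$b = 0$ ($b = 5 - 5 = 0$)
$x{\left(N \right)} = -8 + N^{2} + N \left(N + N^{2}\right)$ ($x{\left(N \right)} = -8 + \left(\left(N^{2} + \left(N + N N\right) N\right) + 0\right) = -8 + \left(\left(N^{2} + \left(N + N^{2}\right) N\right) + 0\right) = -8 + \left(\left(N^{2} + N \left(N + N^{2}\right)\right) + 0\right) = -8 + \left(N^{2} + N \left(N + N^{2}\right)\right) = -8 + N^{2} + N \left(N + N^{2}\right)$)
$F{\left(-2 \right)} \left(p{\left(2 \right)} + x{\left(4 \right)}\right)^{2} = 1 \left(2 + \left(-8 + 4^{3} + 2 \cdot 4^{2}\right)\right)^{2} = 1 \left(2 + \left(-8 + 64 + 2 \cdot 16\right)\right)^{2} = 1 \left(2 + \left(-8 + 64 + 32\right)\right)^{2} = 1 \left(2 + 88\right)^{2} = 1 \cdot 90^{2} = 1 \cdot 8100 = 8100$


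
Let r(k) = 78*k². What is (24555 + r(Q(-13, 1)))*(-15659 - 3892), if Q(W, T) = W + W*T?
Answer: -1510959933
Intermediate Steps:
Q(W, T) = W + T*W
(24555 + r(Q(-13, 1)))*(-15659 - 3892) = (24555 + 78*(-13*(1 + 1))²)*(-15659 - 3892) = (24555 + 78*(-13*2)²)*(-19551) = (24555 + 78*(-26)²)*(-19551) = (24555 + 78*676)*(-19551) = (24555 + 52728)*(-19551) = 77283*(-19551) = -1510959933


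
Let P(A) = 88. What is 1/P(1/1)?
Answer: 1/88 ≈ 0.011364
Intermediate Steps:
1/P(1/1) = 1/88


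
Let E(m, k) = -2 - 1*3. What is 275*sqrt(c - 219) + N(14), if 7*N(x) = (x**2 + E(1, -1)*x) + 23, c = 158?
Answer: 149/7 + 275*I*sqrt(61) ≈ 21.286 + 2147.8*I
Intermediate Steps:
E(m, k) = -5 (E(m, k) = -2 - 3 = -5)
N(x) = 23/7 - 5*x/7 + x**2/7 (N(x) = ((x**2 - 5*x) + 23)/7 = (23 + x**2 - 5*x)/7 = 23/7 - 5*x/7 + x**2/7)
275*sqrt(c - 219) + N(14) = 275*sqrt(158 - 219) + (23/7 - 5/7*14 + (1/7)*14**2) = 275*sqrt(-61) + (23/7 - 10 + (1/7)*196) = 275*(I*sqrt(61)) + (23/7 - 10 + 28) = 275*I*sqrt(61) + 149/7 = 149/7 + 275*I*sqrt(61)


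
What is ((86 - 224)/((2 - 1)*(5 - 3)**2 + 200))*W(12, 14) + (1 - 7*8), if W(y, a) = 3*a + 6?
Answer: -1487/17 ≈ -87.471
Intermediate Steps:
W(y, a) = 6 + 3*a
((86 - 224)/((2 - 1)*(5 - 3)**2 + 200))*W(12, 14) + (1 - 7*8) = ((86 - 224)/((2 - 1)*(5 - 3)**2 + 200))*(6 + 3*14) + (1 - 7*8) = (-138/(1*2**2 + 200))*(6 + 42) + (1 - 56) = -138/(1*4 + 200)*48 - 55 = -138/(4 + 200)*48 - 55 = -138/204*48 - 55 = -138*1/204*48 - 55 = -23/34*48 - 55 = -552/17 - 55 = -1487/17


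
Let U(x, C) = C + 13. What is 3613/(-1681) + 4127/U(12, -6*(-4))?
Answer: 6803806/62197 ≈ 109.39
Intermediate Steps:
U(x, C) = 13 + C
3613/(-1681) + 4127/U(12, -6*(-4)) = 3613/(-1681) + 4127/(13 - 6*(-4)) = 3613*(-1/1681) + 4127/(13 + 24) = -3613/1681 + 4127/37 = 6803806/62197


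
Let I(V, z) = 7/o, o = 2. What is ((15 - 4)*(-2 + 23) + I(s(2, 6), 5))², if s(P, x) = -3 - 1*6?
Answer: 219961/4 ≈ 54990.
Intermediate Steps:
s(P, x) = -9 (s(P, x) = -3 - 6 = -9)
I(V, z) = 7/2
((15 - 4)*(-2 + 23) + I(s(2, 6), 5))² = ((15 - 4)*(-2 + 23) + 7/2)² = (11*21 + 7/2)² = (231 + 7/2)² = (469/2)² = 219961/4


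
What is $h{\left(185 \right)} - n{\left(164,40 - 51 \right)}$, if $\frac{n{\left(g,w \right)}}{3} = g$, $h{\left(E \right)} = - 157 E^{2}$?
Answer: $-5373817$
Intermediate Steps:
$n{\left(g,w \right)} = 3 g$
$h{\left(185 \right)} - n{\left(164,40 - 51 \right)} = - 157 \cdot 185^{2} - 3 \cdot 164 = \left(-157\right) 34225 - 492 = -5373325 - 492 = -5373817$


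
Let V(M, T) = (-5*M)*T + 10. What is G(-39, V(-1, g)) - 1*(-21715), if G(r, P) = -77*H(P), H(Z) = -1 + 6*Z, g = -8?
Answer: 35652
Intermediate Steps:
V(M, T) = 10 - 5*M*T (V(M, T) = -5*M*T + 10 = 10 - 5*M*T)
G(r, P) = 77 - 462*P (G(r, P) = -77*(-1 + 6*P) = 77 - 462*P)
G(-39, V(-1, g)) - 1*(-21715) = (77 - 462*(10 - 5*(-1)*(-8))) - 1*(-21715) = (77 - 462*(10 - 40)) + 21715 = (77 - 462*(-30)) + 21715 = (77 + 13860) + 21715 = 13937 + 21715 = 35652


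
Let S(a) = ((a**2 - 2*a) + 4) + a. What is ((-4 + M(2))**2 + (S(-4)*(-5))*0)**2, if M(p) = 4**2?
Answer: 20736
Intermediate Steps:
M(p) = 16
S(a) = 4 + a**2 - a (S(a) = (4 + a**2 - 2*a) + a = 4 + a**2 - a)
((-4 + M(2))**2 + (S(-4)*(-5))*0)**2 = ((-4 + 16)**2 + ((4 + (-4)**2 - 1*(-4))*(-5))*0)**2 = (12**2 + ((4 + 16 + 4)*(-5))*0)**2 = (144 + (24*(-5))*0)**2 = (144 - 120*0)**2 = (144 + 0)**2 = 144**2 = 20736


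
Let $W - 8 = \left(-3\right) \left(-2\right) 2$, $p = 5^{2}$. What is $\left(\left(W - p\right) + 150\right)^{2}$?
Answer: $21025$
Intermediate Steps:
$p = 25$
$W = 20$ ($W = 8 + \left(-3\right) \left(-2\right) 2 = 8 + 6 \cdot 2 = 8 + 12 = 20$)
$\left(\left(W - p\right) + 150\right)^{2} = \left(\left(20 - 25\right) + 150\right)^{2} = \left(-5 + 150\right)^{2} = 145^{2} = 21025$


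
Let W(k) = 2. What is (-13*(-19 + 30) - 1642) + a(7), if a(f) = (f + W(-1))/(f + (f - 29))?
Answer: -8928/5 ≈ -1785.6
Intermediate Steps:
a(f) = (2 + f)/(-29 + 2*f) (a(f) = (f + 2)/(f + (f - 29)) = (2 + f)/(f + (-29 + f)) = (2 + f)/(-29 + 2*f))
(-13*(-19 + 30) - 1642) + a(7) = (-13*(-19 + 30) - 1642) + (2 + 7)/(-29 + 2*7) = (-13*11 - 1642) + 9/(-29 + 14) = (-143 - 1642) + 9/(-15) = -1785 - 1/15*9 = -1785 - ⅗ = -8928/5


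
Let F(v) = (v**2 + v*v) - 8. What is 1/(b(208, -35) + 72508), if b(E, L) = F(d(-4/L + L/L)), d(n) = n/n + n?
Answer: 1225/88823452 ≈ 1.3791e-5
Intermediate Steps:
d(n) = 1 + n
F(v) = -8 + 2*v**2 (F(v) = (v**2 + v**2) - 8 = 2*v**2 - 8 = -8 + 2*v**2)
b(E, L) = -8 + 2*(2 - 4/L)**2 (b(E, L) = -8 + 2*(1 + (-4/L + L/L))**2 = -8 + 2*(1 + (-4/L + 1))**2 = -8 + 2*(1 + (1 - 4/L))**2 = -8 + 2*(2 - 4/L)**2)
1/(b(208, -35) + 72508) = 1/(32*(1 - 1*(-35))/(-35)**2 + 72508) = 1/(32*(1/1225)*(1 + 35) + 72508) = 1/(32*(1/1225)*36 + 72508) = 1/(1152/1225 + 72508) = 1/(88823452/1225) = 1225/88823452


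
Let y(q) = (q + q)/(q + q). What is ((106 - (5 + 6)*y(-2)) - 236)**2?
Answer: 19881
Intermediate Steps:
y(q) = 1 (y(q) = (2*q)/((2*q)) = (2*q)*(1/(2*q)) = 1)
((106 - (5 + 6)*y(-2)) - 236)**2 = ((106 - (5 + 6)) - 236)**2 = ((106 - 11) - 236)**2 = (95 - 236)**2 = (-141)**2 = 19881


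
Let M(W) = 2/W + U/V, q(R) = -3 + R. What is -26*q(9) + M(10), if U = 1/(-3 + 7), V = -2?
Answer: -6237/40 ≈ -155.93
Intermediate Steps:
U = ¼ (U = 1/4 = ¼ ≈ 0.25000)
M(W) = -⅛ + 2/W (M(W) = 2/W + (¼)/(-2) = 2/W + (¼)*(-½) = 2/W - ⅛ = -⅛ + 2/W)
-26*q(9) + M(10) = -26*(-3 + 9) + (⅛)*(16 - 1*10)/10 = -26*6 + (⅛)*(⅒)*(16 - 10) = -156 + (⅛)*(⅒)*6 = -156 + 3/40 = -6237/40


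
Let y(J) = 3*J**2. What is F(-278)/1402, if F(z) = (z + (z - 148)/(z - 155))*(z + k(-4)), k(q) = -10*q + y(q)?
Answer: 11395060/303533 ≈ 37.541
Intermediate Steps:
k(q) = -10*q + 3*q**2
F(z) = (88 + z)*(z + (-148 + z)/(-155 + z)) (F(z) = (z + (z - 148)/(z - 155))*(z - 4*(-10 + 3*(-4))) = (z + (-148 + z)/(-155 + z))*(z - 4*(-10 - 12)) = (z + (-148 + z)/(-155 + z))*(z - 4*(-22)) = (z + (-148 + z)/(-155 + z))*(z + 88) = (z + (-148 + z)/(-155 + z))*(88 + z) = (88 + z)*(z + (-148 + z)/(-155 + z)))
F(-278)/1402 = ((-13024 + (-278)**3 - 13700*(-278) - 66*(-278)**2)/(-155 - 278))/1402 = ((-13024 - 21484952 + 3808600 - 66*77284)/(-433))*(1/1402) = -(-13024 - 21484952 + 3808600 - 5100744)/433*(1/1402) = -1/433*(-22790120)*(1/1402) = (22790120/433)*(1/1402) = 11395060/303533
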